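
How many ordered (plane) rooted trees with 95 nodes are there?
C_94 = 239993345518077005168915776623476723006280827488229600

These ordered rooted trees are counted by the Catalan number C_n = (1/(n + 1)) · C(2n, n). For n = 94: C_94 = (1/95) · C(188, 94) = 22799367824217315491046998779230288685596678611381812000/95 = 239993345518077005168915776623476723006280827488229600.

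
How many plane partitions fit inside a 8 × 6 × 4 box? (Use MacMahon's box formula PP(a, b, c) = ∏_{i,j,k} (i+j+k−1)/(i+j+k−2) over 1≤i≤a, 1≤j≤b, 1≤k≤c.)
PP(8, 6, 4) = 90474964580

Evaluate the triple product over i = 1..8, j = 1..6, k = 1..4. The factors are (2/1) · (3/2) · (4/3) · (5/4) · (3/2) · (4/3) · (5/4) · (6/5) · … (192 factors total). The numerators and denominators telescope so the product is an integer; carrying out the multiplication exactly gives PP(8, 6, 4) = 90474964580.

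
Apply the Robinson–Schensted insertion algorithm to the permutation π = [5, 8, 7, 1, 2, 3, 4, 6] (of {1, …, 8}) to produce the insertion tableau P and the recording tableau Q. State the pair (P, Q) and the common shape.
P = [1, 2, 3, 4, 6] / [5, 7] / [8];  Q = [1, 2, 6, 7, 8] / [3, 5] / [4];  common shape = (5, 2, 1)

Row-insert the values π_1, π_2, … into P one at a time, bumping the leftmost entry strictly greater than the inserted value down to the next row. The recording tableau Q records, in position (i, j), the step at which that cell was added to P.
  Insert 5 (step 1): P = [5];  Q = [1]
  Insert 8 (step 2): P = [5, 8];  Q = [1, 2]
  Insert 7 (step 3): P = [5, 7] / [8];  Q = [1, 2] / [3]
  Insert 1 (step 4): P = [1, 7] / [5] / [8];  Q = [1, 2] / [3] / [4]
  Insert 2 (step 5): P = [1, 2] / [5, 7] / [8];  Q = [1, 2] / [3, 5] / [4]
  Insert 3 (step 6): P = [1, 2, 3] / [5, 7] / [8];  Q = [1, 2, 6] / [3, 5] / [4]
  Insert 4 (step 7): P = [1, 2, 3, 4] / [5, 7] / [8];  Q = [1, 2, 6, 7] / [3, 5] / [4]
  Insert 6 (step 8): P = [1, 2, 3, 4, 6] / [5, 7] / [8];  Q = [1, 2, 6, 7, 8] / [3, 5] / [4]
Final shape: (5, 2, 1).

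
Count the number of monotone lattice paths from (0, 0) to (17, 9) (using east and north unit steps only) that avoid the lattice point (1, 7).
Number of paths = 3123326

Total paths from (0, 0) to (17, 9): C(26, 17) = 3124550. Paths through (1, 7): (paths (0, 0) → (1, 7)) × (paths (1, 7) → (17, 9)) = C(8, 1) · C(18, 16) = 8 · 153 = 1224. Avoidance count = 3124550 − 1224 = 3123326.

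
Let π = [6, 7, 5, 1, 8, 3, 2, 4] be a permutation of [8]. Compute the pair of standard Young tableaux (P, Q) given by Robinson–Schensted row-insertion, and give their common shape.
P = [1, 2, 4] / [3, 7, 8] / [5] / [6];  Q = [1, 2, 5] / [3, 6, 8] / [4] / [7];  common shape = (3, 3, 1, 1)

Row-insert the values π_1, π_2, … into P one at a time, bumping the leftmost entry strictly greater than the inserted value down to the next row. The recording tableau Q records, in position (i, j), the step at which that cell was added to P.
  Insert 6 (step 1): P = [6];  Q = [1]
  Insert 7 (step 2): P = [6, 7];  Q = [1, 2]
  Insert 5 (step 3): P = [5, 7] / [6];  Q = [1, 2] / [3]
  Insert 1 (step 4): P = [1, 7] / [5] / [6];  Q = [1, 2] / [3] / [4]
  Insert 8 (step 5): P = [1, 7, 8] / [5] / [6];  Q = [1, 2, 5] / [3] / [4]
  Insert 3 (step 6): P = [1, 3, 8] / [5, 7] / [6];  Q = [1, 2, 5] / [3, 6] / [4]
  Insert 2 (step 7): P = [1, 2, 8] / [3, 7] / [5] / [6];  Q = [1, 2, 5] / [3, 6] / [4] / [7]
  Insert 4 (step 8): P = [1, 2, 4] / [3, 7, 8] / [5] / [6];  Q = [1, 2, 5] / [3, 6, 8] / [4] / [7]
Final shape: (3, 3, 1, 1).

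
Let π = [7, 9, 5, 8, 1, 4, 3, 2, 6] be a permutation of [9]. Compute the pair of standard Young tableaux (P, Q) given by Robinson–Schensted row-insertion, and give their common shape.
P = [1, 2, 6] / [3, 8] / [4, 9] / [5] / [7];  Q = [1, 2, 9] / [3, 4] / [5, 6] / [7] / [8];  common shape = (3, 2, 2, 1, 1)

Row-insert the values π_1, π_2, … into P one at a time, bumping the leftmost entry strictly greater than the inserted value down to the next row. The recording tableau Q records, in position (i, j), the step at which that cell was added to P.
  Insert 7 (step 1): P = [7];  Q = [1]
  Insert 9 (step 2): P = [7, 9];  Q = [1, 2]
  Insert 5 (step 3): P = [5, 9] / [7];  Q = [1, 2] / [3]
  Insert 8 (step 4): P = [5, 8] / [7, 9];  Q = [1, 2] / [3, 4]
  Insert 1 (step 5): P = [1, 8] / [5, 9] / [7];  Q = [1, 2] / [3, 4] / [5]
  Insert 4 (step 6): P = [1, 4] / [5, 8] / [7, 9];  Q = [1, 2] / [3, 4] / [5, 6]
  Insert 3 (step 7): P = [1, 3] / [4, 8] / [5, 9] / [7];  Q = [1, 2] / [3, 4] / [5, 6] / [7]
  Insert 2 (step 8): P = [1, 2] / [3, 8] / [4, 9] / [5] / [7];  Q = [1, 2] / [3, 4] / [5, 6] / [7] / [8]
  Insert 6 (step 9): P = [1, 2, 6] / [3, 8] / [4, 9] / [5] / [7];  Q = [1, 2, 9] / [3, 4] / [5, 6] / [7] / [8]
Final shape: (3, 2, 2, 1, 1).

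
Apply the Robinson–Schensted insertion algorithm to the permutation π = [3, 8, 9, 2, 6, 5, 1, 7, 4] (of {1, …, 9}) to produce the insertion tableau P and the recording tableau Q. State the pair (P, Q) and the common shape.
P = [1, 4, 7] / [2, 5, 9] / [3, 6] / [8];  Q = [1, 2, 3] / [4, 5, 8] / [6, 9] / [7];  common shape = (3, 3, 2, 1)

Row-insert the values π_1, π_2, … into P one at a time, bumping the leftmost entry strictly greater than the inserted value down to the next row. The recording tableau Q records, in position (i, j), the step at which that cell was added to P.
  Insert 3 (step 1): P = [3];  Q = [1]
  Insert 8 (step 2): P = [3, 8];  Q = [1, 2]
  Insert 9 (step 3): P = [3, 8, 9];  Q = [1, 2, 3]
  Insert 2 (step 4): P = [2, 8, 9] / [3];  Q = [1, 2, 3] / [4]
  Insert 6 (step 5): P = [2, 6, 9] / [3, 8];  Q = [1, 2, 3] / [4, 5]
  Insert 5 (step 6): P = [2, 5, 9] / [3, 6] / [8];  Q = [1, 2, 3] / [4, 5] / [6]
  Insert 1 (step 7): P = [1, 5, 9] / [2, 6] / [3] / [8];  Q = [1, 2, 3] / [4, 5] / [6] / [7]
  Insert 7 (step 8): P = [1, 5, 7] / [2, 6, 9] / [3] / [8];  Q = [1, 2, 3] / [4, 5, 8] / [6] / [7]
  Insert 4 (step 9): P = [1, 4, 7] / [2, 5, 9] / [3, 6] / [8];  Q = [1, 2, 3] / [4, 5, 8] / [6, 9] / [7]
Final shape: (3, 3, 2, 1).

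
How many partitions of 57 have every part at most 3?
p(57, parts ≤ 3) = 300

Use the recurrence p(n, m) = p(n, m−1) + p(n−m, m): either the largest part is < m (count p(n, m−1)) or the largest part is exactly m (remove one copy of m, count p(n−m, m)). With p(0, ·) = 1 this gives p(57, parts ≤ 3) = 300. (By conjugating Young diagrams, this also counts partitions of 57 into at most 3 parts.)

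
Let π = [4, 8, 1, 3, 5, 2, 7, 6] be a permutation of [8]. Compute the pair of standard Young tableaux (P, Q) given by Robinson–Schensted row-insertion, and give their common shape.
P = [1, 2, 5, 6] / [3, 7] / [4, 8];  Q = [1, 2, 5, 7] / [3, 4] / [6, 8];  common shape = (4, 2, 2)

Row-insert the values π_1, π_2, … into P one at a time, bumping the leftmost entry strictly greater than the inserted value down to the next row. The recording tableau Q records, in position (i, j), the step at which that cell was added to P.
  Insert 4 (step 1): P = [4];  Q = [1]
  Insert 8 (step 2): P = [4, 8];  Q = [1, 2]
  Insert 1 (step 3): P = [1, 8] / [4];  Q = [1, 2] / [3]
  Insert 3 (step 4): P = [1, 3] / [4, 8];  Q = [1, 2] / [3, 4]
  Insert 5 (step 5): P = [1, 3, 5] / [4, 8];  Q = [1, 2, 5] / [3, 4]
  Insert 2 (step 6): P = [1, 2, 5] / [3, 8] / [4];  Q = [1, 2, 5] / [3, 4] / [6]
  Insert 7 (step 7): P = [1, 2, 5, 7] / [3, 8] / [4];  Q = [1, 2, 5, 7] / [3, 4] / [6]
  Insert 6 (step 8): P = [1, 2, 5, 6] / [3, 7] / [4, 8];  Q = [1, 2, 5, 7] / [3, 4] / [6, 8]
Final shape: (4, 2, 2).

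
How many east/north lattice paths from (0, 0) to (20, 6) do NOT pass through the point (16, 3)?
Number of paths = 196315

Total paths from (0, 0) to (20, 6): C(26, 20) = 230230. Paths through (16, 3): (paths (0, 0) → (16, 3)) × (paths (16, 3) → (20, 6)) = C(19, 16) · C(7, 4) = 969 · 35 = 33915. Avoidance count = 230230 − 33915 = 196315.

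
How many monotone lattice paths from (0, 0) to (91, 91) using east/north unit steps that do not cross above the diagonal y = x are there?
C_91 = 3935312233584004685417853572763349509774031680023800

These NE paths below the diagonal are counted by the Catalan number C_n = (1/(n + 1)) · C(2n, n). For n = 91: C_91 = (1/92) · C(182, 91) = 362048725489728431058442528694228154899210914562189600/92 = 3935312233584004685417853572763349509774031680023800.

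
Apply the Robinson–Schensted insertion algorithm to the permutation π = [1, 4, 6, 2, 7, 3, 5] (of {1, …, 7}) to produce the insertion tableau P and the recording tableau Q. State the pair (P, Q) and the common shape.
P = [1, 2, 3, 5] / [4, 6, 7];  Q = [1, 2, 3, 5] / [4, 6, 7];  common shape = (4, 3)

Row-insert the values π_1, π_2, … into P one at a time, bumping the leftmost entry strictly greater than the inserted value down to the next row. The recording tableau Q records, in position (i, j), the step at which that cell was added to P.
  Insert 1 (step 1): P = [1];  Q = [1]
  Insert 4 (step 2): P = [1, 4];  Q = [1, 2]
  Insert 6 (step 3): P = [1, 4, 6];  Q = [1, 2, 3]
  Insert 2 (step 4): P = [1, 2, 6] / [4];  Q = [1, 2, 3] / [4]
  Insert 7 (step 5): P = [1, 2, 6, 7] / [4];  Q = [1, 2, 3, 5] / [4]
  Insert 3 (step 6): P = [1, 2, 3, 7] / [4, 6];  Q = [1, 2, 3, 5] / [4, 6]
  Insert 5 (step 7): P = [1, 2, 3, 5] / [4, 6, 7];  Q = [1, 2, 3, 5] / [4, 6, 7]
Final shape: (4, 3).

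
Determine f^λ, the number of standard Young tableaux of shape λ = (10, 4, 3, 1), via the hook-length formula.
# SYT of shape (10, 4, 3, 1) = 1349460

Hook-length formula: f^λ = n! / Π hook(c), product over all cells c of the Young diagram. For λ = (10, 4, 3, 1), n = 18 boxes. Hook lengths by row (left-to-right, top-to-bottom): [13, 11, 10, 8, 6, 5, 4, 3, 2, 1]; [6, 4, 3, 1]; [4, 2, 1]; [1]. Product of hooks = 4744396800. So f^λ = 18! / 4744396800 = 6402373705728000 / 4744396800 = 1349460.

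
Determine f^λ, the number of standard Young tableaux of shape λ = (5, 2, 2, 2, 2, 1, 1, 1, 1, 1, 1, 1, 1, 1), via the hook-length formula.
# SYT of shape (5, 2, 2, 2, 2, 1, 1, 1, 1, 1, 1, 1, 1, 1) = 6217750

Hook-length formula: f^λ = n! / Π hook(c), product over all cells c of the Young diagram. For λ = (5, 2, 2, 2, 2, 1, 1, 1, 1, 1, 1, 1, 1, 1), n = 22 boxes. Hook lengths by row (left-to-right, top-to-bottom): [18, 8, 3, 2, 1]; [14, 4]; [13, 3]; [12, 2]; [11, 1]; [9]; [8]; [7]; [6]; [5]; [4]; [3]; [2]; [1]. Product of hooks = 180772904632320. So f^λ = 22! / 180772904632320 = 1124000727777607680000 / 180772904632320 = 6217750.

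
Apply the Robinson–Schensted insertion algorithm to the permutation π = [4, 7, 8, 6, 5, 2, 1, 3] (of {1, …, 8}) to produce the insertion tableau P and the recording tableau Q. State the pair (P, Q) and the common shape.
P = [1, 3, 8] / [2, 5] / [4] / [6] / [7];  Q = [1, 2, 3] / [4, 8] / [5] / [6] / [7];  common shape = (3, 2, 1, 1, 1)

Row-insert the values π_1, π_2, … into P one at a time, bumping the leftmost entry strictly greater than the inserted value down to the next row. The recording tableau Q records, in position (i, j), the step at which that cell was added to P.
  Insert 4 (step 1): P = [4];  Q = [1]
  Insert 7 (step 2): P = [4, 7];  Q = [1, 2]
  Insert 8 (step 3): P = [4, 7, 8];  Q = [1, 2, 3]
  Insert 6 (step 4): P = [4, 6, 8] / [7];  Q = [1, 2, 3] / [4]
  Insert 5 (step 5): P = [4, 5, 8] / [6] / [7];  Q = [1, 2, 3] / [4] / [5]
  Insert 2 (step 6): P = [2, 5, 8] / [4] / [6] / [7];  Q = [1, 2, 3] / [4] / [5] / [6]
  Insert 1 (step 7): P = [1, 5, 8] / [2] / [4] / [6] / [7];  Q = [1, 2, 3] / [4] / [5] / [6] / [7]
  Insert 3 (step 8): P = [1, 3, 8] / [2, 5] / [4] / [6] / [7];  Q = [1, 2, 3] / [4, 8] / [5] / [6] / [7]
Final shape: (3, 2, 1, 1, 1).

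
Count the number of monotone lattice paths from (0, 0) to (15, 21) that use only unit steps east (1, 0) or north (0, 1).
Number of paths = 5567902560

A monotone lattice path from (0, 0) to (15, 21) consists of 15 east steps and 21 north steps in some order, so it is determined by which 15 of the 36 steps are east. The count is C(36, 15) = 5567902560.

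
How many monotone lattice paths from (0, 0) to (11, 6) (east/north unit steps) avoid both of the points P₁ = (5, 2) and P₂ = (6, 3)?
Number of paths = 5614

Inclusion–exclusion. Total paths: C(17, 11) = 12376. Through P₁: C(7, 5)·C(10, 6) = 4410. Through P₂: C(9, 6)·C(8, 5) = 4704. Since P₁ is strictly southwest of P₂, a monotone path through both must visit P₁ then P₂; paths through both = C(7, 5)·C(2, 1)·C(8, 5) = 2352. Avoid both = 12376 − 4410 − 4704 + 2352 = 5614.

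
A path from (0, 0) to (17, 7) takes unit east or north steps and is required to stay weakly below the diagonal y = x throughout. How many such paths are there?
Number of paths = 211508

By the reflection principle (André's argument), the number of monotone paths to (17, 7) with n ≤ m that never go above y = x is C(24, 17) − C(24, 18) = 346104 − 134596 = 211508.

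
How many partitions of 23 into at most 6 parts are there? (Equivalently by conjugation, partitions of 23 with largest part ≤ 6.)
p(23, parts ≤ 6) = 454

Use the recurrence p(n, m) = p(n, m−1) + p(n−m, m): either the largest part is < m (count p(n, m−1)) or the largest part is exactly m (remove one copy of m, count p(n−m, m)). With p(0, ·) = 1 this gives p(23, parts ≤ 6) = 454. (By conjugating Young diagrams, this also counts partitions of 23 into at most 6 parts.)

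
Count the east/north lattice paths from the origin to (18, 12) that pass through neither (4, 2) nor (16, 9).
Number of paths = 44202835

Inclusion–exclusion. Total paths: C(30, 18) = 86493225. Through P₁: C(6, 4)·C(24, 14) = 29418840. Through P₂: C(25, 16)·C(5, 2) = 20429750. Since P₁ is strictly southwest of P₂, a monotone path through both must visit P₁ then P₂; paths through both = C(6, 4)·C(19, 12)·C(5, 2) = 7558200. Avoid both = 86493225 − 29418840 − 20429750 + 7558200 = 44202835.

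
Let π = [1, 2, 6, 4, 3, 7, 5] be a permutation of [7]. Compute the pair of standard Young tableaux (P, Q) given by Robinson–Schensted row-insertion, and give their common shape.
P = [1, 2, 3, 5] / [4, 7] / [6];  Q = [1, 2, 3, 6] / [4, 7] / [5];  common shape = (4, 2, 1)

Row-insert the values π_1, π_2, … into P one at a time, bumping the leftmost entry strictly greater than the inserted value down to the next row. The recording tableau Q records, in position (i, j), the step at which that cell was added to P.
  Insert 1 (step 1): P = [1];  Q = [1]
  Insert 2 (step 2): P = [1, 2];  Q = [1, 2]
  Insert 6 (step 3): P = [1, 2, 6];  Q = [1, 2, 3]
  Insert 4 (step 4): P = [1, 2, 4] / [6];  Q = [1, 2, 3] / [4]
  Insert 3 (step 5): P = [1, 2, 3] / [4] / [6];  Q = [1, 2, 3] / [4] / [5]
  Insert 7 (step 6): P = [1, 2, 3, 7] / [4] / [6];  Q = [1, 2, 3, 6] / [4] / [5]
  Insert 5 (step 7): P = [1, 2, 3, 5] / [4, 7] / [6];  Q = [1, 2, 3, 6] / [4, 7] / [5]
Final shape: (4, 2, 1).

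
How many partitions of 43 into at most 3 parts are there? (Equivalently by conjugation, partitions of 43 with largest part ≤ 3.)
p(43, parts ≤ 3) = 176

Use the recurrence p(n, m) = p(n, m−1) + p(n−m, m): either the largest part is < m (count p(n, m−1)) or the largest part is exactly m (remove one copy of m, count p(n−m, m)). With p(0, ·) = 1 this gives p(43, parts ≤ 3) = 176. (By conjugating Young diagrams, this also counts partitions of 43 into at most 3 parts.)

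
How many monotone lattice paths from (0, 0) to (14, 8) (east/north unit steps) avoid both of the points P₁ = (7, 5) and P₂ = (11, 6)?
Number of paths = 140570

Inclusion–exclusion. Total paths: C(22, 14) = 319770. Through P₁: C(12, 7)·C(10, 7) = 95040. Through P₂: C(17, 11)·C(5, 3) = 123760. Since P₁ is strictly southwest of P₂, a monotone path through both must visit P₁ then P₂; paths through both = C(12, 7)·C(5, 4)·C(5, 3) = 39600. Avoid both = 319770 − 95040 − 123760 + 39600 = 140570.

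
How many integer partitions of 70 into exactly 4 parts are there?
p(70, 4 parts) = 2484

Partitions of n into exactly k parts are in bijection with partitions of n − k into at most k parts (subtract 1 from each part). So p(70, exactly 4) = p(66, parts ≤ 4). Computing via the recurrence p(m, j) = p(m, j−1) + p(m−j, j) gives 2484.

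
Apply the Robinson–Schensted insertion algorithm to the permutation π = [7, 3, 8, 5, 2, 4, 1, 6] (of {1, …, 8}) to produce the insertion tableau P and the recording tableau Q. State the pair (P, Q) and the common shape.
P = [1, 4, 6] / [2, 5] / [3, 8] / [7];  Q = [1, 3, 8] / [2, 4] / [5, 6] / [7];  common shape = (3, 2, 2, 1)

Row-insert the values π_1, π_2, … into P one at a time, bumping the leftmost entry strictly greater than the inserted value down to the next row. The recording tableau Q records, in position (i, j), the step at which that cell was added to P.
  Insert 7 (step 1): P = [7];  Q = [1]
  Insert 3 (step 2): P = [3] / [7];  Q = [1] / [2]
  Insert 8 (step 3): P = [3, 8] / [7];  Q = [1, 3] / [2]
  Insert 5 (step 4): P = [3, 5] / [7, 8];  Q = [1, 3] / [2, 4]
  Insert 2 (step 5): P = [2, 5] / [3, 8] / [7];  Q = [1, 3] / [2, 4] / [5]
  Insert 4 (step 6): P = [2, 4] / [3, 5] / [7, 8];  Q = [1, 3] / [2, 4] / [5, 6]
  Insert 1 (step 7): P = [1, 4] / [2, 5] / [3, 8] / [7];  Q = [1, 3] / [2, 4] / [5, 6] / [7]
  Insert 6 (step 8): P = [1, 4, 6] / [2, 5] / [3, 8] / [7];  Q = [1, 3, 8] / [2, 4] / [5, 6] / [7]
Final shape: (3, 2, 2, 1).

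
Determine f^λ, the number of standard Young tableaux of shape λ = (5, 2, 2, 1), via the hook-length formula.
# SYT of shape (5, 2, 2, 1) = 525

Hook-length formula: f^λ = n! / Π hook(c), product over all cells c of the Young diagram. For λ = (5, 2, 2, 1), n = 10 boxes. Hook lengths by row (left-to-right, top-to-bottom): [8, 6, 3, 2, 1]; [4, 2]; [3, 1]; [1]. Product of hooks = 6912. So f^λ = 10! / 6912 = 3628800 / 6912 = 525.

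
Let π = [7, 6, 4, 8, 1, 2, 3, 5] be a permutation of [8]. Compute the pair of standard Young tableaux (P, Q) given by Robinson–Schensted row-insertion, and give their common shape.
P = [1, 2, 3, 5] / [4, 8] / [6] / [7];  Q = [1, 4, 7, 8] / [2, 6] / [3] / [5];  common shape = (4, 2, 1, 1)

Row-insert the values π_1, π_2, … into P one at a time, bumping the leftmost entry strictly greater than the inserted value down to the next row. The recording tableau Q records, in position (i, j), the step at which that cell was added to P.
  Insert 7 (step 1): P = [7];  Q = [1]
  Insert 6 (step 2): P = [6] / [7];  Q = [1] / [2]
  Insert 4 (step 3): P = [4] / [6] / [7];  Q = [1] / [2] / [3]
  Insert 8 (step 4): P = [4, 8] / [6] / [7];  Q = [1, 4] / [2] / [3]
  Insert 1 (step 5): P = [1, 8] / [4] / [6] / [7];  Q = [1, 4] / [2] / [3] / [5]
  Insert 2 (step 6): P = [1, 2] / [4, 8] / [6] / [7];  Q = [1, 4] / [2, 6] / [3] / [5]
  Insert 3 (step 7): P = [1, 2, 3] / [4, 8] / [6] / [7];  Q = [1, 4, 7] / [2, 6] / [3] / [5]
  Insert 5 (step 8): P = [1, 2, 3, 5] / [4, 8] / [6] / [7];  Q = [1, 4, 7, 8] / [2, 6] / [3] / [5]
Final shape: (4, 2, 1, 1).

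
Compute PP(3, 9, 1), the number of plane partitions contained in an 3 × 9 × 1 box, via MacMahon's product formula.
PP(3, 9, 1) = 220

Evaluate the triple product over i = 1..3, j = 1..9, k = 1..1. The factors are (2/1) · (3/2) · (4/3) · (5/4) · (6/5) · (7/6) · (8/7) · (9/8) · … (27 factors total). The numerators and denominators telescope so the product is an integer; carrying out the multiplication exactly gives PP(3, 9, 1) = 220.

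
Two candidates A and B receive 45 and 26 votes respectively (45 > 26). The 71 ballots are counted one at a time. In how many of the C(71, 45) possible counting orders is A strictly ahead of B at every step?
Strict-lead orderings = 4717672062915032088

Total orderings of the 71 votes with 45 for A: C(71, 45) = 17629195603524593592. By the Bertrand ballot formula (Cycle Lemma / reflection principle), the number of orderings in which A is strictly ahead of B throughout is (p − q)/(p + q) · C(p + q, p) = (45 − 26)/(45 + 26) · 17629195603524593592 = 4717672062915032088.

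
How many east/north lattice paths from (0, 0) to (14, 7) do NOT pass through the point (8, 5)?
Number of paths = 80244

Total paths from (0, 0) to (14, 7): C(21, 14) = 116280. Paths through (8, 5): (paths (0, 0) → (8, 5)) × (paths (8, 5) → (14, 7)) = C(13, 8) · C(8, 6) = 1287 · 28 = 36036. Avoidance count = 116280 − 36036 = 80244.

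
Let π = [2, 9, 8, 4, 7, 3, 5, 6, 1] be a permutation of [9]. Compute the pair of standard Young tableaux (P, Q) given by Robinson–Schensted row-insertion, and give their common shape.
P = [1, 3, 5, 6] / [2, 7] / [4] / [8] / [9];  Q = [1, 2, 5, 8] / [3, 7] / [4] / [6] / [9];  common shape = (4, 2, 1, 1, 1)

Row-insert the values π_1, π_2, … into P one at a time, bumping the leftmost entry strictly greater than the inserted value down to the next row. The recording tableau Q records, in position (i, j), the step at which that cell was added to P.
  Insert 2 (step 1): P = [2];  Q = [1]
  Insert 9 (step 2): P = [2, 9];  Q = [1, 2]
  Insert 8 (step 3): P = [2, 8] / [9];  Q = [1, 2] / [3]
  Insert 4 (step 4): P = [2, 4] / [8] / [9];  Q = [1, 2] / [3] / [4]
  Insert 7 (step 5): P = [2, 4, 7] / [8] / [9];  Q = [1, 2, 5] / [3] / [4]
  Insert 3 (step 6): P = [2, 3, 7] / [4] / [8] / [9];  Q = [1, 2, 5] / [3] / [4] / [6]
  Insert 5 (step 7): P = [2, 3, 5] / [4, 7] / [8] / [9];  Q = [1, 2, 5] / [3, 7] / [4] / [6]
  Insert 6 (step 8): P = [2, 3, 5, 6] / [4, 7] / [8] / [9];  Q = [1, 2, 5, 8] / [3, 7] / [4] / [6]
  Insert 1 (step 9): P = [1, 3, 5, 6] / [2, 7] / [4] / [8] / [9];  Q = [1, 2, 5, 8] / [3, 7] / [4] / [6] / [9]
Final shape: (4, 2, 1, 1, 1).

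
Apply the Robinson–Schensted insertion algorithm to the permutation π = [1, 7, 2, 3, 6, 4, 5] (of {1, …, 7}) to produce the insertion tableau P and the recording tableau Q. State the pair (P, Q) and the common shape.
P = [1, 2, 3, 4, 5] / [6] / [7];  Q = [1, 2, 4, 5, 7] / [3] / [6];  common shape = (5, 1, 1)

Row-insert the values π_1, π_2, … into P one at a time, bumping the leftmost entry strictly greater than the inserted value down to the next row. The recording tableau Q records, in position (i, j), the step at which that cell was added to P.
  Insert 1 (step 1): P = [1];  Q = [1]
  Insert 7 (step 2): P = [1, 7];  Q = [1, 2]
  Insert 2 (step 3): P = [1, 2] / [7];  Q = [1, 2] / [3]
  Insert 3 (step 4): P = [1, 2, 3] / [7];  Q = [1, 2, 4] / [3]
  Insert 6 (step 5): P = [1, 2, 3, 6] / [7];  Q = [1, 2, 4, 5] / [3]
  Insert 4 (step 6): P = [1, 2, 3, 4] / [6] / [7];  Q = [1, 2, 4, 5] / [3] / [6]
  Insert 5 (step 7): P = [1, 2, 3, 4, 5] / [6] / [7];  Q = [1, 2, 4, 5, 7] / [3] / [6]
Final shape: (5, 1, 1).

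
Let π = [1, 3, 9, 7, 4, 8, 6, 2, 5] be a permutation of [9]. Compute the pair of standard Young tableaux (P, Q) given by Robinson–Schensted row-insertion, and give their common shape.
P = [1, 2, 4, 5] / [3, 6] / [7, 8] / [9];  Q = [1, 2, 3, 6] / [4, 7] / [5, 9] / [8];  common shape = (4, 2, 2, 1)

Row-insert the values π_1, π_2, … into P one at a time, bumping the leftmost entry strictly greater than the inserted value down to the next row. The recording tableau Q records, in position (i, j), the step at which that cell was added to P.
  Insert 1 (step 1): P = [1];  Q = [1]
  Insert 3 (step 2): P = [1, 3];  Q = [1, 2]
  Insert 9 (step 3): P = [1, 3, 9];  Q = [1, 2, 3]
  Insert 7 (step 4): P = [1, 3, 7] / [9];  Q = [1, 2, 3] / [4]
  Insert 4 (step 5): P = [1, 3, 4] / [7] / [9];  Q = [1, 2, 3] / [4] / [5]
  Insert 8 (step 6): P = [1, 3, 4, 8] / [7] / [9];  Q = [1, 2, 3, 6] / [4] / [5]
  Insert 6 (step 7): P = [1, 3, 4, 6] / [7, 8] / [9];  Q = [1, 2, 3, 6] / [4, 7] / [5]
  Insert 2 (step 8): P = [1, 2, 4, 6] / [3, 8] / [7] / [9];  Q = [1, 2, 3, 6] / [4, 7] / [5] / [8]
  Insert 5 (step 9): P = [1, 2, 4, 5] / [3, 6] / [7, 8] / [9];  Q = [1, 2, 3, 6] / [4, 7] / [5, 9] / [8]
Final shape: (4, 2, 2, 1).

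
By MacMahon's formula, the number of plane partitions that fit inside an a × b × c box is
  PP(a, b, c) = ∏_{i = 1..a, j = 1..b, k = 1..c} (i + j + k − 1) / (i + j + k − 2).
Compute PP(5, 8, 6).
PP(5, 8, 6) = 7997986868872

Evaluate the triple product over i = 1..5, j = 1..8, k = 1..6. The factors are (2/1) · (3/2) · (4/3) · (5/4) · (6/5) · (7/6) · (3/2) · (4/3) · … (240 factors total). The numerators and denominators telescope so the product is an integer; carrying out the multiplication exactly gives PP(5, 8, 6) = 7997986868872.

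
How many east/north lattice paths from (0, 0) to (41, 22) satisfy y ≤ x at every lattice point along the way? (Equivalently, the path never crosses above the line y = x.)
Number of paths = 25108577638511850

By the reflection principle (André's argument), the number of monotone paths to (41, 22) with n ≤ m that never go above y = x is C(63, 41) − C(63, 42) = 52728013040874885 − 27619435402363035 = 25108577638511850.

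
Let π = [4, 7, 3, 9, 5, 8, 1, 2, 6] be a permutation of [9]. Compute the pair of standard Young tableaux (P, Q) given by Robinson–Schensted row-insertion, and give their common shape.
P = [1, 2, 6] / [3, 5, 8] / [4, 7, 9];  Q = [1, 2, 4] / [3, 5, 6] / [7, 8, 9];  common shape = (3, 3, 3)

Row-insert the values π_1, π_2, … into P one at a time, bumping the leftmost entry strictly greater than the inserted value down to the next row. The recording tableau Q records, in position (i, j), the step at which that cell was added to P.
  Insert 4 (step 1): P = [4];  Q = [1]
  Insert 7 (step 2): P = [4, 7];  Q = [1, 2]
  Insert 3 (step 3): P = [3, 7] / [4];  Q = [1, 2] / [3]
  Insert 9 (step 4): P = [3, 7, 9] / [4];  Q = [1, 2, 4] / [3]
  Insert 5 (step 5): P = [3, 5, 9] / [4, 7];  Q = [1, 2, 4] / [3, 5]
  Insert 8 (step 6): P = [3, 5, 8] / [4, 7, 9];  Q = [1, 2, 4] / [3, 5, 6]
  Insert 1 (step 7): P = [1, 5, 8] / [3, 7, 9] / [4];  Q = [1, 2, 4] / [3, 5, 6] / [7]
  Insert 2 (step 8): P = [1, 2, 8] / [3, 5, 9] / [4, 7];  Q = [1, 2, 4] / [3, 5, 6] / [7, 8]
  Insert 6 (step 9): P = [1, 2, 6] / [3, 5, 8] / [4, 7, 9];  Q = [1, 2, 4] / [3, 5, 6] / [7, 8, 9]
Final shape: (3, 3, 3).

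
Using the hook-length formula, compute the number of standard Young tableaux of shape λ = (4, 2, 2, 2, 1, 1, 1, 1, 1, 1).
# SYT of shape (4, 2, 2, 2, 1, 1, 1, 1, 1, 1) = 43120

Hook-length formula: f^λ = n! / Π hook(c), product over all cells c of the Young diagram. For λ = (4, 2, 2, 2, 1, 1, 1, 1, 1, 1), n = 16 boxes. Hook lengths by row (left-to-right, top-to-bottom): [13, 6, 2, 1]; [10, 3]; [9, 2]; [8, 1]; [6]; [5]; [4]; [3]; [2]; [1]. Product of hooks = 485222400. So f^λ = 16! / 485222400 = 20922789888000 / 485222400 = 43120.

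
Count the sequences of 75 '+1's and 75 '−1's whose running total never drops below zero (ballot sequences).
C_75 = 1221395654430378811828760722007962130791020

These ballot sequences are counted by the Catalan number C_n = (1/(n + 1)) · C(2n, n). For n = 75: C_75 = (1/76) · C(150, 75) = 92826069736708789698985814872605121940117520/76 = 1221395654430378811828760722007962130791020.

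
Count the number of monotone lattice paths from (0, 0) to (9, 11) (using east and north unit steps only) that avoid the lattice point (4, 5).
Number of paths = 109748

Total paths from (0, 0) to (9, 11): C(20, 9) = 167960. Paths through (4, 5): (paths (0, 0) → (4, 5)) × (paths (4, 5) → (9, 11)) = C(9, 4) · C(11, 5) = 126 · 462 = 58212. Avoidance count = 167960 − 58212 = 109748.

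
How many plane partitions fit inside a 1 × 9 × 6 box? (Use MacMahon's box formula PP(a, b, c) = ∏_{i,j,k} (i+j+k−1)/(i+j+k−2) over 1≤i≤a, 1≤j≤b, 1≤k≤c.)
PP(1, 9, 6) = 5005

Evaluate the triple product over i = 1..1, j = 1..9, k = 1..6. The factors are (2/1) · (3/2) · (4/3) · (5/4) · (6/5) · (7/6) · (3/2) · (4/3) · … (54 factors total). The numerators and denominators telescope so the product is an integer; carrying out the multiplication exactly gives PP(1, 9, 6) = 5005.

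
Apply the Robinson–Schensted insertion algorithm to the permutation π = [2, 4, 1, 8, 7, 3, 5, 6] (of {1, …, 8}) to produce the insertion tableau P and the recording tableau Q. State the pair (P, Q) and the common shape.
P = [1, 3, 5, 6] / [2, 4, 7] / [8];  Q = [1, 2, 4, 8] / [3, 5, 7] / [6];  common shape = (4, 3, 1)

Row-insert the values π_1, π_2, … into P one at a time, bumping the leftmost entry strictly greater than the inserted value down to the next row. The recording tableau Q records, in position (i, j), the step at which that cell was added to P.
  Insert 2 (step 1): P = [2];  Q = [1]
  Insert 4 (step 2): P = [2, 4];  Q = [1, 2]
  Insert 1 (step 3): P = [1, 4] / [2];  Q = [1, 2] / [3]
  Insert 8 (step 4): P = [1, 4, 8] / [2];  Q = [1, 2, 4] / [3]
  Insert 7 (step 5): P = [1, 4, 7] / [2, 8];  Q = [1, 2, 4] / [3, 5]
  Insert 3 (step 6): P = [1, 3, 7] / [2, 4] / [8];  Q = [1, 2, 4] / [3, 5] / [6]
  Insert 5 (step 7): P = [1, 3, 5] / [2, 4, 7] / [8];  Q = [1, 2, 4] / [3, 5, 7] / [6]
  Insert 6 (step 8): P = [1, 3, 5, 6] / [2, 4, 7] / [8];  Q = [1, 2, 4, 8] / [3, 5, 7] / [6]
Final shape: (4, 3, 1).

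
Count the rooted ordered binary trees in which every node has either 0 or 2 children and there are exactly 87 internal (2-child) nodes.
C_87 = 16435314834665426797069144960762886143367590394940

These full binary trees are counted by the Catalan number C_n = (1/(n + 1)) · C(2n, n). For n = 87: C_87 = (1/88) · C(174, 87) = 1446307705450557558142084756547133980616347954754720/88 = 16435314834665426797069144960762886143367590394940.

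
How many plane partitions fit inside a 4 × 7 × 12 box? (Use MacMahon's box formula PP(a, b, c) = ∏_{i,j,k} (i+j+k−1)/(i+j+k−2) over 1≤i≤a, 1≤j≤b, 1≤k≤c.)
PP(4, 7, 12) = 2241344526426720

Evaluate the triple product over i = 1..4, j = 1..7, k = 1..12. The factors are (2/1) · (3/2) · (4/3) · (5/4) · (6/5) · (7/6) · (8/7) · (9/8) · … (336 factors total). The numerators and denominators telescope so the product is an integer; carrying out the multiplication exactly gives PP(4, 7, 12) = 2241344526426720.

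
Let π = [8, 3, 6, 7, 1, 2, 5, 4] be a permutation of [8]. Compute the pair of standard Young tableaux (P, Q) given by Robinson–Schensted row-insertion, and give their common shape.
P = [1, 2, 4] / [3, 5, 7] / [6] / [8];  Q = [1, 3, 4] / [2, 6, 7] / [5] / [8];  common shape = (3, 3, 1, 1)

Row-insert the values π_1, π_2, … into P one at a time, bumping the leftmost entry strictly greater than the inserted value down to the next row. The recording tableau Q records, in position (i, j), the step at which that cell was added to P.
  Insert 8 (step 1): P = [8];  Q = [1]
  Insert 3 (step 2): P = [3] / [8];  Q = [1] / [2]
  Insert 6 (step 3): P = [3, 6] / [8];  Q = [1, 3] / [2]
  Insert 7 (step 4): P = [3, 6, 7] / [8];  Q = [1, 3, 4] / [2]
  Insert 1 (step 5): P = [1, 6, 7] / [3] / [8];  Q = [1, 3, 4] / [2] / [5]
  Insert 2 (step 6): P = [1, 2, 7] / [3, 6] / [8];  Q = [1, 3, 4] / [2, 6] / [5]
  Insert 5 (step 7): P = [1, 2, 5] / [3, 6, 7] / [8];  Q = [1, 3, 4] / [2, 6, 7] / [5]
  Insert 4 (step 8): P = [1, 2, 4] / [3, 5, 7] / [6] / [8];  Q = [1, 3, 4] / [2, 6, 7] / [5] / [8]
Final shape: (3, 3, 1, 1).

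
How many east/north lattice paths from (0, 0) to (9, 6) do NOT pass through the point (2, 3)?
Number of paths = 3805

Total paths from (0, 0) to (9, 6): C(15, 9) = 5005. Paths through (2, 3): (paths (0, 0) → (2, 3)) × (paths (2, 3) → (9, 6)) = C(5, 2) · C(10, 7) = 10 · 120 = 1200. Avoidance count = 5005 − 1200 = 3805.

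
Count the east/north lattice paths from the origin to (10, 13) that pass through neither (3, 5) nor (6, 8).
Number of paths = 546448

Inclusion–exclusion. Total paths: C(23, 10) = 1144066. Through P₁: C(8, 3)·C(15, 7) = 360360. Through P₂: C(14, 6)·C(9, 4) = 378378. Since P₁ is strictly southwest of P₂, a monotone path through both must visit P₁ then P₂; paths through both = C(8, 3)·C(6, 3)·C(9, 4) = 141120. Avoid both = 1144066 − 360360 − 378378 + 141120 = 546448.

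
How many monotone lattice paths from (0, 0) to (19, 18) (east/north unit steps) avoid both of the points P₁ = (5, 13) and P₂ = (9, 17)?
Number of paths = 17545230506

Inclusion–exclusion. Total paths: C(37, 19) = 17672631900. Through P₁: C(18, 5)·C(19, 14) = 99628704. Through P₂: C(26, 9)·C(11, 10) = 34370050. Since P₁ is strictly southwest of P₂, a monotone path through both must visit P₁ then P₂; paths through both = C(18, 5)·C(8, 4)·C(11, 10) = 6597360. Avoid both = 17672631900 − 99628704 − 34370050 + 6597360 = 17545230506.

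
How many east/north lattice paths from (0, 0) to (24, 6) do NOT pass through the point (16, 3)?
Number of paths = 433890

Total paths from (0, 0) to (24, 6): C(30, 24) = 593775. Paths through (16, 3): (paths (0, 0) → (16, 3)) × (paths (16, 3) → (24, 6)) = C(19, 16) · C(11, 8) = 969 · 165 = 159885. Avoidance count = 593775 − 159885 = 433890.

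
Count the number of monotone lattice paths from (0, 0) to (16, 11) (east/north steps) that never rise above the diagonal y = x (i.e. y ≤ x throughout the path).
Number of paths = 4601610

By the reflection principle (André's argument), the number of monotone paths to (16, 11) with n ≤ m that never go above y = x is C(27, 16) − C(27, 17) = 13037895 − 8436285 = 4601610.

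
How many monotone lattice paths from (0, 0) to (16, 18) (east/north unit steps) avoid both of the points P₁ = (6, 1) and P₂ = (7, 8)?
Number of paths = 1555628173

Inclusion–exclusion. Total paths: C(34, 16) = 2203961430. Through P₁: C(7, 6)·C(27, 10) = 59053995. Through P₂: C(15, 7)·C(19, 9) = 594452430. Since P₁ is strictly southwest of P₂, a monotone path through both must visit P₁ then P₂; paths through both = C(7, 6)·C(8, 1)·C(19, 9) = 5173168. Avoid both = 2203961430 − 59053995 − 594452430 + 5173168 = 1555628173.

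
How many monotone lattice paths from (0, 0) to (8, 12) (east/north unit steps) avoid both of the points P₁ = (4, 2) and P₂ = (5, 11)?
Number of paths = 94083

Inclusion–exclusion. Total paths: C(20, 8) = 125970. Through P₁: C(6, 4)·C(14, 4) = 15015. Through P₂: C(16, 5)·C(4, 3) = 17472. Since P₁ is strictly southwest of P₂, a monotone path through both must visit P₁ then P₂; paths through both = C(6, 4)·C(10, 1)·C(4, 3) = 600. Avoid both = 125970 − 15015 − 17472 + 600 = 94083.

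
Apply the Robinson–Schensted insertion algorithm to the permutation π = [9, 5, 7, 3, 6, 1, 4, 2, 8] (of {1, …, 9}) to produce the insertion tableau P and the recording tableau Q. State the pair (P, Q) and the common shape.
P = [1, 2, 8] / [3, 4] / [5, 6] / [7] / [9];  Q = [1, 3, 9] / [2, 5] / [4, 7] / [6] / [8];  common shape = (3, 2, 2, 1, 1)

Row-insert the values π_1, π_2, … into P one at a time, bumping the leftmost entry strictly greater than the inserted value down to the next row. The recording tableau Q records, in position (i, j), the step at which that cell was added to P.
  Insert 9 (step 1): P = [9];  Q = [1]
  Insert 5 (step 2): P = [5] / [9];  Q = [1] / [2]
  Insert 7 (step 3): P = [5, 7] / [9];  Q = [1, 3] / [2]
  Insert 3 (step 4): P = [3, 7] / [5] / [9];  Q = [1, 3] / [2] / [4]
  Insert 6 (step 5): P = [3, 6] / [5, 7] / [9];  Q = [1, 3] / [2, 5] / [4]
  Insert 1 (step 6): P = [1, 6] / [3, 7] / [5] / [9];  Q = [1, 3] / [2, 5] / [4] / [6]
  Insert 4 (step 7): P = [1, 4] / [3, 6] / [5, 7] / [9];  Q = [1, 3] / [2, 5] / [4, 7] / [6]
  Insert 2 (step 8): P = [1, 2] / [3, 4] / [5, 6] / [7] / [9];  Q = [1, 3] / [2, 5] / [4, 7] / [6] / [8]
  Insert 8 (step 9): P = [1, 2, 8] / [3, 4] / [5, 6] / [7] / [9];  Q = [1, 3, 9] / [2, 5] / [4, 7] / [6] / [8]
Final shape: (3, 2, 2, 1, 1).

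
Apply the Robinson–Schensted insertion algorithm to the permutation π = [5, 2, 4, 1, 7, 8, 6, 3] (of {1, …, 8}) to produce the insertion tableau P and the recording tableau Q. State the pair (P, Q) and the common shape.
P = [1, 3, 6, 8] / [2, 4] / [5, 7];  Q = [1, 3, 5, 6] / [2, 7] / [4, 8];  common shape = (4, 2, 2)

Row-insert the values π_1, π_2, … into P one at a time, bumping the leftmost entry strictly greater than the inserted value down to the next row. The recording tableau Q records, in position (i, j), the step at which that cell was added to P.
  Insert 5 (step 1): P = [5];  Q = [1]
  Insert 2 (step 2): P = [2] / [5];  Q = [1] / [2]
  Insert 4 (step 3): P = [2, 4] / [5];  Q = [1, 3] / [2]
  Insert 1 (step 4): P = [1, 4] / [2] / [5];  Q = [1, 3] / [2] / [4]
  Insert 7 (step 5): P = [1, 4, 7] / [2] / [5];  Q = [1, 3, 5] / [2] / [4]
  Insert 8 (step 6): P = [1, 4, 7, 8] / [2] / [5];  Q = [1, 3, 5, 6] / [2] / [4]
  Insert 6 (step 7): P = [1, 4, 6, 8] / [2, 7] / [5];  Q = [1, 3, 5, 6] / [2, 7] / [4]
  Insert 3 (step 8): P = [1, 3, 6, 8] / [2, 4] / [5, 7];  Q = [1, 3, 5, 6] / [2, 7] / [4, 8]
Final shape: (4, 2, 2).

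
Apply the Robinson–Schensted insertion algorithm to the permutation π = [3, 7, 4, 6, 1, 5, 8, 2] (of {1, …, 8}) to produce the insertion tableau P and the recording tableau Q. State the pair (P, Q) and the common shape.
P = [1, 2, 5, 8] / [3, 4] / [6] / [7];  Q = [1, 2, 4, 7] / [3, 6] / [5] / [8];  common shape = (4, 2, 1, 1)

Row-insert the values π_1, π_2, … into P one at a time, bumping the leftmost entry strictly greater than the inserted value down to the next row. The recording tableau Q records, in position (i, j), the step at which that cell was added to P.
  Insert 3 (step 1): P = [3];  Q = [1]
  Insert 7 (step 2): P = [3, 7];  Q = [1, 2]
  Insert 4 (step 3): P = [3, 4] / [7];  Q = [1, 2] / [3]
  Insert 6 (step 4): P = [3, 4, 6] / [7];  Q = [1, 2, 4] / [3]
  Insert 1 (step 5): P = [1, 4, 6] / [3] / [7];  Q = [1, 2, 4] / [3] / [5]
  Insert 5 (step 6): P = [1, 4, 5] / [3, 6] / [7];  Q = [1, 2, 4] / [3, 6] / [5]
  Insert 8 (step 7): P = [1, 4, 5, 8] / [3, 6] / [7];  Q = [1, 2, 4, 7] / [3, 6] / [5]
  Insert 2 (step 8): P = [1, 2, 5, 8] / [3, 4] / [6] / [7];  Q = [1, 2, 4, 7] / [3, 6] / [5] / [8]
Final shape: (4, 2, 1, 1).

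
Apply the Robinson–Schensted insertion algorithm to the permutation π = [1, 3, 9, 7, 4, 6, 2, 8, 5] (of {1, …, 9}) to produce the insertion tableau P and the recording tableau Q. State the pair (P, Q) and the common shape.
P = [1, 2, 4, 5, 8] / [3, 6] / [7] / [9];  Q = [1, 2, 3, 6, 8] / [4, 9] / [5] / [7];  common shape = (5, 2, 1, 1)

Row-insert the values π_1, π_2, … into P one at a time, bumping the leftmost entry strictly greater than the inserted value down to the next row. The recording tableau Q records, in position (i, j), the step at which that cell was added to P.
  Insert 1 (step 1): P = [1];  Q = [1]
  Insert 3 (step 2): P = [1, 3];  Q = [1, 2]
  Insert 9 (step 3): P = [1, 3, 9];  Q = [1, 2, 3]
  Insert 7 (step 4): P = [1, 3, 7] / [9];  Q = [1, 2, 3] / [4]
  Insert 4 (step 5): P = [1, 3, 4] / [7] / [9];  Q = [1, 2, 3] / [4] / [5]
  Insert 6 (step 6): P = [1, 3, 4, 6] / [7] / [9];  Q = [1, 2, 3, 6] / [4] / [5]
  Insert 2 (step 7): P = [1, 2, 4, 6] / [3] / [7] / [9];  Q = [1, 2, 3, 6] / [4] / [5] / [7]
  Insert 8 (step 8): P = [1, 2, 4, 6, 8] / [3] / [7] / [9];  Q = [1, 2, 3, 6, 8] / [4] / [5] / [7]
  Insert 5 (step 9): P = [1, 2, 4, 5, 8] / [3, 6] / [7] / [9];  Q = [1, 2, 3, 6, 8] / [4, 9] / [5] / [7]
Final shape: (5, 2, 1, 1).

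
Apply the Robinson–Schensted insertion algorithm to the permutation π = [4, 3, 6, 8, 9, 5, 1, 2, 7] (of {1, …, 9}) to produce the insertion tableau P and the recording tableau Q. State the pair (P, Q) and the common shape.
P = [1, 2, 7, 9] / [3, 5, 8] / [4, 6];  Q = [1, 3, 4, 5] / [2, 6, 9] / [7, 8];  common shape = (4, 3, 2)

Row-insert the values π_1, π_2, … into P one at a time, bumping the leftmost entry strictly greater than the inserted value down to the next row. The recording tableau Q records, in position (i, j), the step at which that cell was added to P.
  Insert 4 (step 1): P = [4];  Q = [1]
  Insert 3 (step 2): P = [3] / [4];  Q = [1] / [2]
  Insert 6 (step 3): P = [3, 6] / [4];  Q = [1, 3] / [2]
  Insert 8 (step 4): P = [3, 6, 8] / [4];  Q = [1, 3, 4] / [2]
  Insert 9 (step 5): P = [3, 6, 8, 9] / [4];  Q = [1, 3, 4, 5] / [2]
  Insert 5 (step 6): P = [3, 5, 8, 9] / [4, 6];  Q = [1, 3, 4, 5] / [2, 6]
  Insert 1 (step 7): P = [1, 5, 8, 9] / [3, 6] / [4];  Q = [1, 3, 4, 5] / [2, 6] / [7]
  Insert 2 (step 8): P = [1, 2, 8, 9] / [3, 5] / [4, 6];  Q = [1, 3, 4, 5] / [2, 6] / [7, 8]
  Insert 7 (step 9): P = [1, 2, 7, 9] / [3, 5, 8] / [4, 6];  Q = [1, 3, 4, 5] / [2, 6, 9] / [7, 8]
Final shape: (4, 3, 2).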